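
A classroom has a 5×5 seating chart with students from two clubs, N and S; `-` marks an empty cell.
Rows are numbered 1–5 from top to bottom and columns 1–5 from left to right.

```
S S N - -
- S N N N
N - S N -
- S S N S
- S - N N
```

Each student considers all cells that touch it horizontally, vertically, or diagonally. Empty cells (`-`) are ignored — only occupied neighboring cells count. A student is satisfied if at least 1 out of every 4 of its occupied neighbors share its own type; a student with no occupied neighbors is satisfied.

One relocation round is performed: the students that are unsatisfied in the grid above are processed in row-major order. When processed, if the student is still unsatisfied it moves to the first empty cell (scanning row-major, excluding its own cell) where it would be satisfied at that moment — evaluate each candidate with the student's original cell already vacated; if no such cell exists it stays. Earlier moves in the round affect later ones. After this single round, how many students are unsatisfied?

Initially unsatisfied (in order): (3,1), (4,5).
  (3,1) → (1,4).
  (4,5) → (2,1).
Resulting grid:
S S N N -
S S N N N
- - S N -
- S S N -
- S - N N
All satisfied now.

0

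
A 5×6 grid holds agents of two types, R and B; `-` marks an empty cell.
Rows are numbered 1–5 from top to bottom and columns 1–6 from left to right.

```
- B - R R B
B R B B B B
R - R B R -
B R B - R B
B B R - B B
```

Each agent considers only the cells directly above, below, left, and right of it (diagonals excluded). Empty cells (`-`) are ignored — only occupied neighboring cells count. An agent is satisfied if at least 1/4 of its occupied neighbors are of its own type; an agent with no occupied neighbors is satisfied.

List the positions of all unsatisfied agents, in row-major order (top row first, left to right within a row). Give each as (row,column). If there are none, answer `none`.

(1,2), (2,1), (2,2), (3,1), (3,3), (4,2), (4,3), (5,3)

(1,2)B 0/1 ✗
(1,4)R 1/2 ✓
(1,5)R 1/3 ✓
(1,6)B 1/2 ✓
(2,1)B 0/2 ✗
(2,2)R 0/3 ✗
(2,3)B 1/3 ✓
(2,4)B 3/4 ✓
(2,5)B 2/4 ✓
(2,6)B 2/2 ✓
(3,1)R 0/2 ✗
(3,3)R 0/3 ✗
(3,4)B 1/3 ✓
(3,5)R 1/3 ✓
(4,1)B 1/3 ✓
(4,2)R 0/3 ✗
(4,3)B 0/3 ✗
(4,5)R 1/3 ✓
(4,6)B 1/2 ✓
(5,1)B 2/2 ✓
(5,2)B 1/3 ✓
(5,3)R 0/2 ✗
(5,5)B 1/2 ✓
(5,6)B 2/2 ✓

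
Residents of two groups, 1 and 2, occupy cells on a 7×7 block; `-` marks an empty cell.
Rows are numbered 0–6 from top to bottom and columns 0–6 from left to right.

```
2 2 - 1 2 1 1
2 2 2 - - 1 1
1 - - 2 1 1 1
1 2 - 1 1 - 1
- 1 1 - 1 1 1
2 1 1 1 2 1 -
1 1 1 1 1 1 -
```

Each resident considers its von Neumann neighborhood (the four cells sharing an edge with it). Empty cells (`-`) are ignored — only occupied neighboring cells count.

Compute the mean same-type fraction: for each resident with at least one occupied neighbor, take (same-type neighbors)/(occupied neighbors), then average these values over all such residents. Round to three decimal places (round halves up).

Row 0: (0,0)2 2/2 · (0,1)2 2/2 · (0,3)1 0/1 · (0,4)2 0/2 · (0,5)1 2/3 · (0,6)1 2/2
Row 1: (1,0)2 2/3 · (1,1)2 3/3 · (1,2)2 1/1 · (1,5)1 3/3 · (1,6)1 3/3
Row 2: (2,0)1 1/2 · (2,3)2 0/2 · (2,4)1 2/3 · (2,5)1 3/3 · (2,6)1 3/3
Row 3: (3,0)1 1/2 · (3,1)2 0/2 · (3,3)1 1/2 · (3,4)1 3/3 · (3,6)1 2/2
Row 4: (4,1)1 2/3 · (4,2)1 2/2 · (4,4)1 2/3 · (4,5)1 3/3 · (4,6)1 2/2
Row 5: (5,0)2 0/2 · (5,1)1 3/4 · (5,2)1 4/4 · (5,3)1 2/3 · (5,4)2 0/4 · (5,5)1 2/3
Row 6: (6,0)1 1/2 · (6,1)1 3/3 · (6,2)1 3/3 · (6,3)1 3/3 · (6,4)1 2/3 · (6,5)1 2/2
Sum over 38 residents: 2/2 + 2/2 + 0/1 + 0/2 + 2/3 + 2/2 + 2/3 + 3/3 + 1/1 + 3/3 + 3/3 + 1/2 + 0/2 + 2/3 + 3/3 + 3/3 + 1/2 + 0/2 + 1/2 + 3/3 + 2/2 + 2/3 + 2/2 + 2/3 + 3/3 + 2/2 + 0/2 + 3/4 + 4/4 + 2/3 + 0/4 + 2/3 + 1/2 + 3/3 + 3/3 + 3/3 + 2/3 + 2/2 = 325/12; mean = 325/12 ÷ 38 = 325/456 = 0.712719… → 0.713.

0.713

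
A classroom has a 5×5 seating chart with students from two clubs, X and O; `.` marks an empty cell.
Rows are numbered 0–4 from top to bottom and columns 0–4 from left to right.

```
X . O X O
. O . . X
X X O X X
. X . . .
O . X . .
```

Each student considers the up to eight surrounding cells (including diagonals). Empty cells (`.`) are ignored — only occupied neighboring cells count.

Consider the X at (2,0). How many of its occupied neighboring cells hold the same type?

Occupied neighbors of (2,0): (1,1)=O, (2,1)=X, (3,1)=X.
Same type (X): 2 of 3.

2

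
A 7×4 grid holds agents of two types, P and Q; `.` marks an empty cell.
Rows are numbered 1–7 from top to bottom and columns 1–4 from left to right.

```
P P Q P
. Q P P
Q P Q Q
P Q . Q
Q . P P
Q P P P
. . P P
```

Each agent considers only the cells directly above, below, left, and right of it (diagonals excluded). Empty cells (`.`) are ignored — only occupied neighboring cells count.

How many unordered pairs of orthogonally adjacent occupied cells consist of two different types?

Scan each occupied cell's neighbors to the right and below so each pair is counted once.
From row 1: 4 unlike of 6 pairs (running 4/6).
From row 2: 4 unlike of 5 pairs (running 8/11).
From row 3: 4 unlike of 6 pairs (running 12/17).
From row 4: 3 unlike of 3 pairs (running 15/20).
From row 5: 0 unlike of 4 pairs (running 15/24).
From row 6: 1 unlike of 5 pairs (running 16/29).
From row 7: 0 unlike of 1 pairs (running 16/30).
Total adjacent occupied pairs: 30; unlike-type pairs: 16.

16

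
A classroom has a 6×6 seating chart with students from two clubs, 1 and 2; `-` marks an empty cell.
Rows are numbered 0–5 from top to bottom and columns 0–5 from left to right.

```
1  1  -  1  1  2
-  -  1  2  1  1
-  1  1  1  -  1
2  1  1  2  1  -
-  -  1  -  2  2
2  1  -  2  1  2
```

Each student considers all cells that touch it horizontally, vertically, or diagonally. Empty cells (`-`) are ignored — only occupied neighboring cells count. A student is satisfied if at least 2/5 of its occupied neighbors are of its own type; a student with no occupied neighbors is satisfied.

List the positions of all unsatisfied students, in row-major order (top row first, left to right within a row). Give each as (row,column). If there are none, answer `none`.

(0,5), (1,3), (3,0), (3,3), (5,0), (5,3), (5,4)

(0,0)1 1/1 ok
(0,1)1 2/2 ok
(0,3)1 3/4 ok
(0,4)1 3/5 ok
(0,5)2 0/3 unhappy
(1,2)1 5/6 ok
(1,3)2 0/6 unhappy
(1,4)1 5/7 ok
(1,5)1 3/4 ok
(2,1)1 4/5 ok
(2,2)1 5/7 ok
(2,3)1 5/7 ok
(2,5)1 3/3 ok
(3,0)2 0/2 unhappy
(3,1)1 4/5 ok
(3,2)1 5/6 ok
(3,3)2 1/6 unhappy
(3,4)1 2/5 ok
(4,2)1 3/5 ok
(4,4)2 4/6 ok
(4,5)2 2/4 ok
(5,0)2 0/1 unhappy
(5,1)1 1/2 ok
(5,3)2 1/3 unhappy
(5,4)1 0/4 unhappy
(5,5)2 2/3 ok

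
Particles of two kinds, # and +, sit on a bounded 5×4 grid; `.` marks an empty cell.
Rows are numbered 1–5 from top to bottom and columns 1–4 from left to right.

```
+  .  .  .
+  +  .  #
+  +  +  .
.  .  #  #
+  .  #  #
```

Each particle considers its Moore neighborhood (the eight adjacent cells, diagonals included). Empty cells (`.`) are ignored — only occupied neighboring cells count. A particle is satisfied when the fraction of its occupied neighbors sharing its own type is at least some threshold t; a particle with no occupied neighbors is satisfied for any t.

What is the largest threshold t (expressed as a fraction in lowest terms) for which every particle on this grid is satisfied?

Row 1: (1,1)+ 2/2
Row 2: (2,1)+ 4/4 · (2,2)+ 5/5 · (2,4)# 0/1
Row 3: (3,1)+ 3/3 · (3,2)+ 4/5 · (3,3)+ 2/5
Row 4: (4,3)# 3/5 · (4,4)# 3/4
Row 5: (5,1)+ — no occupied neighbors · (5,3)# 3/3 · (5,4)# 3/3
The smallest same-type fraction is 0/1 at (2,4), which reduces to 0/1. Any threshold above that leaves this particle unsatisfied.

0/1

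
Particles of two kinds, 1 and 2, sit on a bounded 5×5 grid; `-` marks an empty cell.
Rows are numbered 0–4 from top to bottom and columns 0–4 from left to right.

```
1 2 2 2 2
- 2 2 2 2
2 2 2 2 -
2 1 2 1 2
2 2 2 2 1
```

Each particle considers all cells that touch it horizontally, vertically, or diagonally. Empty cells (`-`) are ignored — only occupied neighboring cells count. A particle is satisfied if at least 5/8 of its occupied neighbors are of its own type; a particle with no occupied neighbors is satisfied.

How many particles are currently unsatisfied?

7

Row 0: (0,0)1 0/2 not · (0,1)2 3/4 satisfied · (0,2)2 5/5 satisfied · (0,3)2 5/5 satisfied · (0,4)2 3/3 satisfied
Row 1: (1,1)2 6/7 satisfied · (1,2)2 8/8 satisfied · (1,3)2 7/7 satisfied · (1,4)2 4/4 satisfied
Row 2: (2,0)2 3/4 satisfied · (2,1)2 6/7 satisfied · (2,2)2 6/8 satisfied · (2,3)2 6/7 satisfied
Row 3: (3,0)2 4/5 satisfied · (3,1)1 0/8 not · (3,2)2 6/8 satisfied · (3,3)1 1/7 not · (3,4)2 2/4 not
Row 4: (4,0)2 2/3 satisfied · (4,1)2 4/5 satisfied · (4,2)2 3/5 not · (4,3)2 3/5 not · (4,4)1 1/3 not
Unsatisfied: (0,0), (3,1), (3,3), (3,4), (4,2), (4,3), (4,4) — 7 in total.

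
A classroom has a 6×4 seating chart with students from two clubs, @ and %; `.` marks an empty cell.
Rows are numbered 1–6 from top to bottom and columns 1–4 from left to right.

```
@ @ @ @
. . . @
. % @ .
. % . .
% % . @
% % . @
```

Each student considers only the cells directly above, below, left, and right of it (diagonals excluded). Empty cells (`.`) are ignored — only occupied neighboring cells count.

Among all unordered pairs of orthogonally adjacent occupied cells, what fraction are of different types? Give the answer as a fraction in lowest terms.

1/12

Scan each occupied cell's neighbors to the right and below so each pair is counted once.
Row 1: @(1,1)–@(1,2)= @(1,2)–@(1,3)= @(1,3)–@(1,4)= @(1,4)–@(2,4)=  → 0/4 unlike.
Row 3: %(3,2)–@(3,3)≠ %(3,2)–%(4,2)=  → 1/2 unlike.
Row 4: %(4,2)–%(5,2)=  → 0/1 unlike.
Row 5: %(5,1)–%(5,2)= %(5,1)–%(6,1)= %(5,2)–%(6,2)= @(5,4)–@(6,4)=  → 0/4 unlike.
Row 6: %(6,1)–%(6,2)=  → 0/1 unlike.
Total adjacent occupied pairs: 12; unlike-type pairs: 1.
1/12 is already in lowest terms.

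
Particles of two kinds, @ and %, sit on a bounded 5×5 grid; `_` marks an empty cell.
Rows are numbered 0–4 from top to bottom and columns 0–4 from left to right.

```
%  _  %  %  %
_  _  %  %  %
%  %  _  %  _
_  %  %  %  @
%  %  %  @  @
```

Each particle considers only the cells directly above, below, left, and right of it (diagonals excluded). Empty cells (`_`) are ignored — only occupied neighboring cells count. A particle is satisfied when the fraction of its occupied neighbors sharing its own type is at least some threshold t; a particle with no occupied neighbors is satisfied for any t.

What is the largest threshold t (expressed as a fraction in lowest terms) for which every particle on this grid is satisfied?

Row 0: (0,0)% — no occupied neighbors · (0,2)% 2/2 · (0,3)% 3/3 · (0,4)% 2/2
Row 1: (1,2)% 2/2 · (1,3)% 4/4 · (1,4)% 2/2
Row 2: (2,0)% 1/1 · (2,1)% 2/2 · (2,3)% 2/2
Row 3: (3,1)% 3/3 · (3,2)% 3/3 · (3,3)% 2/4 · (3,4)@ 1/2
Row 4: (4,0)% 1/1 · (4,1)% 3/3 · (4,2)% 2/3 · (4,3)@ 1/3 · (4,4)@ 2/2
The smallest same-type fraction is 1/3 at (4,3), which reduces to 1/3. Any threshold above that leaves this particle unsatisfied.

1/3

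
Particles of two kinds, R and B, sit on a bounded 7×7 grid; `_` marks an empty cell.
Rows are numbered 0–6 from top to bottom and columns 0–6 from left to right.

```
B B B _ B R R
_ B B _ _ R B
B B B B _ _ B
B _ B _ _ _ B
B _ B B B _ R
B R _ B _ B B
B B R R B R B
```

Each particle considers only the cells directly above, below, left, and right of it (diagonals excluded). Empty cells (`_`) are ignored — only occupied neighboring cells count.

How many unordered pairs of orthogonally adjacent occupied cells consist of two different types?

Scan each occupied cell's neighbors to the right and below so each pair is counted once.
Row 0: B(0,0)–B(0,1)= B(0,1)–B(0,2)= B(0,1)–B(1,1)= B(0,2)–B(1,2)= B(0,4)–R(0,5)≠ R(0,5)–R(0,6)= R(0,5)–R(1,5)= R(0,6)–B(1,6)≠  → 2/8 unlike.
Row 1: B(1,1)–B(1,2)= B(1,1)–B(2,1)= B(1,2)–B(2,2)= R(1,5)–B(1,6)≠ B(1,6)–B(2,6)=  → 1/5 unlike.
Row 2: B(2,0)–B(2,1)= B(2,0)–B(3,0)= B(2,1)–B(2,2)= B(2,2)–B(2,3)= B(2,2)–B(3,2)= B(2,6)–B(3,6)=  → 0/6 unlike.
Row 3: B(3,0)–B(4,0)= B(3,2)–B(4,2)= B(3,6)–R(4,6)≠  → 1/3 unlike.
Row 4: B(4,0)–B(5,0)= B(4,2)–B(4,3)= B(4,3)–B(4,4)= B(4,3)–B(5,3)= R(4,6)–B(5,6)≠  → 1/5 unlike.
Row 5: B(5,0)–R(5,1)≠ B(5,0)–B(6,0)= R(5,1)–B(6,1)≠ B(5,3)–R(6,3)≠ B(5,5)–B(5,6)= B(5,5)–R(6,5)≠ B(5,6)–B(6,6)=  → 4/7 unlike.
Row 6: B(6,0)–B(6,1)= B(6,1)–R(6,2)≠ R(6,2)–R(6,3)= R(6,3)–B(6,4)≠ B(6,4)–R(6,5)≠ R(6,5)–B(6,6)≠  → 4/6 unlike.
Total adjacent occupied pairs: 40; unlike-type pairs: 13.

13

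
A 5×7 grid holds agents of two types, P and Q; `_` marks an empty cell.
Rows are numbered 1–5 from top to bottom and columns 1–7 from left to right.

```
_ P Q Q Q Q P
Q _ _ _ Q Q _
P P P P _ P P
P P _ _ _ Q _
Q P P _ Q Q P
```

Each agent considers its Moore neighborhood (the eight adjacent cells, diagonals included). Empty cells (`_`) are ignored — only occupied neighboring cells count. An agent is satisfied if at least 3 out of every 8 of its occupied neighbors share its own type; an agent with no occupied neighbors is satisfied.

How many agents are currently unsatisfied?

7

Row 1: (1,2)P 0/2 not · (1,3)Q 1/2 satisfied · (1,4)Q 3/3 satisfied · (1,5)Q 4/4 satisfied · (1,6)Q 3/4 satisfied · (1,7)P 0/2 not
Row 2: (2,1)Q 0/3 not · (2,5)Q 4/6 satisfied · (2,6)Q 3/6 satisfied
Row 3: (3,1)P 3/4 satisfied · (3,2)P 4/5 satisfied · (3,3)P 3/3 satisfied · (3,4)P 1/2 satisfied · (3,6)P 1/4 not · (3,7)P 1/3 not
Row 4: (4,1)P 4/5 satisfied · (4,2)P 6/7 satisfied · (4,6)Q 2/5 satisfied
Row 5: (5,1)Q 0/3 not · (5,2)P 3/4 satisfied · (5,3)P 2/2 satisfied · (5,5)Q 2/2 satisfied · (5,6)Q 2/3 satisfied · (5,7)P 0/2 not
Unsatisfied: (1,2), (1,7), (2,1), (3,6), (3,7), (5,1), (5,7) — 7 in total.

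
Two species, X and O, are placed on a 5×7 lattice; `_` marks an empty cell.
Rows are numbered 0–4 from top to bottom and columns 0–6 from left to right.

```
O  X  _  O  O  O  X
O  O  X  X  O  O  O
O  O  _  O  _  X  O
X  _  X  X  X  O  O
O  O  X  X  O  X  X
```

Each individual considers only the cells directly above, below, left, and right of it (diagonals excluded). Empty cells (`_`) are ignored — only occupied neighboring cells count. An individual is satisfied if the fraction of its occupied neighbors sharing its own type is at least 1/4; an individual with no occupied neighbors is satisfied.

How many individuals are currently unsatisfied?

(0,0)O 1/2 ✓
(0,1)X 0/2 ✗
(0,3)O 1/2 ✓
(0,4)O 3/3 ✓
(0,5)O 2/3 ✓
(0,6)X 0/2 ✗
(1,0)O 3/3 ✓
(1,1)O 2/4 ✓
(1,2)X 1/2 ✓
(1,3)X 1/4 ✓
(1,4)O 2/3 ✓
(1,5)O 3/4 ✓
(1,6)O 2/3 ✓
(2,0)O 2/3 ✓
(2,1)O 2/2 ✓
(2,3)O 0/2 ✗
(2,5)X 0/3 ✗
(2,6)O 2/3 ✓
(3,0)X 0/2 ✗
(3,2)X 2/2 ✓
(3,3)X 3/4 ✓
(3,4)X 1/3 ✓
(3,5)O 1/4 ✓
(3,6)O 2/3 ✓
(4,0)O 1/2 ✓
(4,1)O 1/2 ✓
(4,2)X 2/3 ✓
(4,3)X 2/3 ✓
(4,4)O 0/3 ✗
(4,5)X 1/3 ✓
(4,6)X 1/2 ✓
Unsatisfied: (0,1), (0,6), (2,3), (2,5), (3,0), (4,4) — 6 in total.

6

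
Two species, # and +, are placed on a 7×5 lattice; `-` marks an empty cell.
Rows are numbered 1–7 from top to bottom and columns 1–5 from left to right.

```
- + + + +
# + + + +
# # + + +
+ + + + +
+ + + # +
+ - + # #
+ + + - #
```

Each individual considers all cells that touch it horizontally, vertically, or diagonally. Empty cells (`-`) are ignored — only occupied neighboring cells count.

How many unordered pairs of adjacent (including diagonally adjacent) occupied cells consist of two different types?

Scan each occupied cell's neighbors to the right and below (and the two forward diagonals) so each pair is counted once.
From row 1: 1 unlike of 14 pairs (running 1/14).
From row 2: 4 unlike of 17 pairs (running 5/31).
From row 3: 6 unlike of 17 pairs (running 11/48).
From row 4: 3 unlike of 17 pairs (running 14/65).
From row 5: 6 unlike of 14 pairs (running 20/79).
From row 6: 2 unlike of 9 pairs (running 22/88).
From row 7: 0 unlike of 2 pairs (running 22/90).
Total adjacent occupied pairs: 90; unlike-type pairs: 22.

22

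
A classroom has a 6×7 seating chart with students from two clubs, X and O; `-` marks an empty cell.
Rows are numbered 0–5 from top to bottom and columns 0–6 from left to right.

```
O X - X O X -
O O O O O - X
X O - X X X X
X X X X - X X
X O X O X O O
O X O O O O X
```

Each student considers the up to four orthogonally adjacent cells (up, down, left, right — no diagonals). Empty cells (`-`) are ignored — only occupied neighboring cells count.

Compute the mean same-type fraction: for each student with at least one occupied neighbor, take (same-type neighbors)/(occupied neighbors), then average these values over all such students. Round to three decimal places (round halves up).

Row 0: (0,0)O 1/2 · (0,1)X 0/2 · (0,3)X 0/2 · (0,4)O 1/3 · (0,5)X 0/1
Row 1: (1,0)O 2/3 · (1,1)O 3/4 · (1,2)O 2/2 · (1,3)O 2/4 · (1,4)O 2/3 · (1,6)X 1/1
Row 2: (2,0)X 1/3 · (2,1)O 1/3 · (2,3)X 2/3 · (2,4)X 2/3 · (2,5)X 3/3 · (2,6)X 3/3
Row 3: (3,0)X 3/3 · (3,1)X 2/4 · (3,2)X 3/3 · (3,3)X 2/3 · (3,5)X 2/3 · (3,6)X 2/3
Row 4: (4,0)X 1/3 · (4,1)O 0/4 · (4,2)X 1/4 · (4,3)O 1/4 · (4,4)X 0/3 · (4,5)O 2/4 · (4,6)O 1/3
Row 5: (5,0)O 0/2 · (5,1)X 0/3 · (5,2)O 1/3 · (5,3)O 3/3 · (5,4)O 2/3 · (5,5)O 2/3 · (5,6)X 0/2
Sum over 37 students: 1/2 + 0/2 + 0/2 + 1/3 + 0/1 + 2/3 + 3/4 + 2/2 + 2/4 + 2/3 + 1/1 + 1/3 + 1/3 + 2/3 + 2/3 + 3/3 + 3/3 + 3/3 + 2/4 + 3/3 + 2/3 + 2/3 + 2/3 + 1/3 + 0/4 + 1/4 + 1/4 + 0/3 + 2/4 + 1/3 + 0/2 + 0/3 + 1/3 + 3/3 + 2/3 + 2/3 + 0/2 = 73/4; mean = 73/4 ÷ 37 = 73/148 = 0.493243… → 0.493.

0.493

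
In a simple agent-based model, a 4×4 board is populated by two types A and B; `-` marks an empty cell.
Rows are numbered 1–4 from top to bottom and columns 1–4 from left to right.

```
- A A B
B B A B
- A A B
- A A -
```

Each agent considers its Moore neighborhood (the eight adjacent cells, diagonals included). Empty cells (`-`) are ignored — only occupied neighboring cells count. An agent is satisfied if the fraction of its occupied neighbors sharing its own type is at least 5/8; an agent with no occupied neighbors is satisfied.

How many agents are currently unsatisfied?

Row 1: (1,2)A 2/4 ✗ · (1,3)A 2/5 ✗ · (1,4)B 1/3 ✗
Row 2: (2,1)B 1/3 ✗ · (2,2)B 1/6 ✗ · (2,3)A 4/8 ✗ · (2,4)B 2/5 ✗
Row 3: (3,2)A 4/6 ✓ · (3,3)A 4/7 ✗ · (3,4)B 1/4 ✗
Row 4: (4,2)A 3/3 ✓ · (4,3)A 3/4 ✓
Unsatisfied: (1,2), (1,3), (1,4), (2,1), (2,2), (2,3), (2,4), (3,3), (3,4) — 9 in total.

9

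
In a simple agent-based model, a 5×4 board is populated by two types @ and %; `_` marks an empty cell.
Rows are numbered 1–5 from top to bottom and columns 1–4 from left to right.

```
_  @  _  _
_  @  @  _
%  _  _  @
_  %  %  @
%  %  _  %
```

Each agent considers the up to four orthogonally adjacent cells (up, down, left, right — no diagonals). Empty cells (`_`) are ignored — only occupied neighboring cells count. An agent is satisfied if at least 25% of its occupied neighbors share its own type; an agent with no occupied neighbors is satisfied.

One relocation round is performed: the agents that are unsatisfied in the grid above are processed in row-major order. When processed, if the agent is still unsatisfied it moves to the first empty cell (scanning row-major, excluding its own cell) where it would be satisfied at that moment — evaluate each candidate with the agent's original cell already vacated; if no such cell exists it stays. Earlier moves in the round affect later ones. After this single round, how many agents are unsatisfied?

Initially unsatisfied (in order): (5,4).
  (5,4) → (1,4).
Resulting grid:
_ @ _ %
_ @ @ _
% _ _ @
_ % % @
% % _ _
All satisfied now.

0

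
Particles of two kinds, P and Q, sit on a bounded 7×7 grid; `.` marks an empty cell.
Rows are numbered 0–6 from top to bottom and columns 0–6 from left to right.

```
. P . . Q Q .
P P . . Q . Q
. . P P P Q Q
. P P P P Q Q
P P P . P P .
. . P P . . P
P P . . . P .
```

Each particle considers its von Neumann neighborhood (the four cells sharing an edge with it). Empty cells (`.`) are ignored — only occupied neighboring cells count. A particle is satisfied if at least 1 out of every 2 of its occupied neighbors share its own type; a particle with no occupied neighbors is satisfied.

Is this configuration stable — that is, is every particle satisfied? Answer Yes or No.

Row 0: (0,1)P 1/1 satisfied · (0,4)Q 2/2 satisfied · (0,5)Q 1/1 satisfied
Row 1: (1,0)P 1/1 satisfied · (1,1)P 2/2 satisfied · (1,4)Q 1/2 satisfied · (1,6)Q 1/1 satisfied
Row 2: (2,2)P 2/2 satisfied · (2,3)P 3/3 satisfied · (2,4)P 2/4 satisfied · (2,5)Q 2/3 satisfied · (2,6)Q 3/3 satisfied
Row 3: (3,1)P 2/2 satisfied · (3,2)P 4/4 satisfied · (3,3)P 3/3 satisfied · (3,4)P 3/4 satisfied · (3,5)Q 2/4 satisfied · (3,6)Q 2/2 satisfied
Row 4: (4,0)P 1/1 satisfied · (4,1)P 3/3 satisfied · (4,2)P 3/3 satisfied · (4,4)P 2/2 satisfied · (4,5)P 1/2 satisfied
Row 5: (5,2)P 2/2 satisfied · (5,3)P 1/1 satisfied · (5,6)P 0/0 satisfied
Row 6: (6,0)P 1/1 satisfied · (6,1)P 1/1 satisfied · (6,5)P 0/0 satisfied
All meet the threshold, so the configuration is stable.

Yes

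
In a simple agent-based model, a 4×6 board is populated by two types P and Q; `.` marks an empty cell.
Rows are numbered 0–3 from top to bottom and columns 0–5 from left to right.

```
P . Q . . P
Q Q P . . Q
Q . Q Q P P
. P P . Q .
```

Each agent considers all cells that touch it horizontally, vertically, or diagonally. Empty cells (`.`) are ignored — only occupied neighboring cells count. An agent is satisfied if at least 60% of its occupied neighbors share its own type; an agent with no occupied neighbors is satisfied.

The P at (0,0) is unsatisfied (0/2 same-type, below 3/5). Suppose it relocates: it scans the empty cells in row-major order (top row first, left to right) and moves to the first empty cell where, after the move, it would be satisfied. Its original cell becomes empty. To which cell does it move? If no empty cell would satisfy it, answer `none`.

Vacating (0,0). Empty cells in order:
  (0,1): 1/4 same-type → still unsatisfied.
  (0,3): 1/2 same-type → still unsatisfied.
  (0,4): 1/2 same-type → still unsatisfied.
  (1,3): 2/5 same-type → still unsatisfied.
  (1,4): 3/5 same-type → satisfied — stop here.

(1,4)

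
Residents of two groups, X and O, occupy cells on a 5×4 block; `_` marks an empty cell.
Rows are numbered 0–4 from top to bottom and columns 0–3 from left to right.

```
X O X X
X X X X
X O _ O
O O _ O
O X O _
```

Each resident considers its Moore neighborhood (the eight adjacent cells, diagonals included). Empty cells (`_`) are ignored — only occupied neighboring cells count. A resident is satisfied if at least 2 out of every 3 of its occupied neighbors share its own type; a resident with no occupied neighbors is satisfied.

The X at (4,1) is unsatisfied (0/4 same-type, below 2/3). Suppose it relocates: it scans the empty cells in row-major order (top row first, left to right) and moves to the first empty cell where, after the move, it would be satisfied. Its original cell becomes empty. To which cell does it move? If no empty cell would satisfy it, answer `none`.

Vacating (4,1). Empty cells in order:
  (2,2): 3/7 same-type → still unsatisfied.
  (3,2): 0/5 same-type → still unsatisfied.
  (4,3): 0/2 same-type → still unsatisfied.

none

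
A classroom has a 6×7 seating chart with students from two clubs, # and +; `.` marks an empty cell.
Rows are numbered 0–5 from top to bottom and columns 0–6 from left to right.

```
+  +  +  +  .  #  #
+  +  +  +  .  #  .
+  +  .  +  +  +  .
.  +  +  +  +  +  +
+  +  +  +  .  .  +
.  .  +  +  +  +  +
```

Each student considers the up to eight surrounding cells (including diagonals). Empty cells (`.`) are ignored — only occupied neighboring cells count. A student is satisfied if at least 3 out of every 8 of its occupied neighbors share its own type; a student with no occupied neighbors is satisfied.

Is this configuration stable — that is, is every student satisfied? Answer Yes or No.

Yes

(0,0)+ 3/3 ok
(0,1)+ 5/5 ok
(0,2)+ 5/5 ok
(0,3)+ 3/3 ok
(0,5)# 2/2 ok
(0,6)# 2/2 ok
(1,0)+ 5/5 ok
(1,1)+ 7/7 ok
(1,2)+ 7/7 ok
(1,3)+ 5/5 ok
(1,5)# 2/4 ok
(2,0)+ 4/4 ok
(2,1)+ 6/6 ok
(2,3)+ 6/6 ok
(2,4)+ 6/7 ok
(2,5)+ 4/5 ok
(3,1)+ 6/6 ok
(3,2)+ 7/7 ok
(3,3)+ 6/6 ok
(3,4)+ 6/6 ok
(3,5)+ 5/5 ok
(3,6)+ 3/3 ok
(4,0)+ 2/2 ok
(4,1)+ 5/5 ok
(4,2)+ 7/7 ok
(4,3)+ 7/7 ok
(4,6)+ 4/4 ok
(5,2)+ 4/4 ok
(5,3)+ 4/4 ok
(5,4)+ 3/3 ok
(5,5)+ 3/3 ok
(5,6)+ 2/2 ok
All meet the threshold, so the configuration is stable.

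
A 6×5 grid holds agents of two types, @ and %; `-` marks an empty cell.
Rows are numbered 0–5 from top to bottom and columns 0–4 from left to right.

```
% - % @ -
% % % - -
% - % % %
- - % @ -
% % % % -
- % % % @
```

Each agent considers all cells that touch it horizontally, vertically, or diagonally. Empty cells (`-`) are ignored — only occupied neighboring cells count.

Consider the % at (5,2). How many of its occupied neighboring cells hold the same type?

5

Occupied neighbors of (5,2): (4,1)=%, (4,2)=%, (4,3)=%, (5,1)=%, (5,3)=%.
Same type (%): 5 of 5.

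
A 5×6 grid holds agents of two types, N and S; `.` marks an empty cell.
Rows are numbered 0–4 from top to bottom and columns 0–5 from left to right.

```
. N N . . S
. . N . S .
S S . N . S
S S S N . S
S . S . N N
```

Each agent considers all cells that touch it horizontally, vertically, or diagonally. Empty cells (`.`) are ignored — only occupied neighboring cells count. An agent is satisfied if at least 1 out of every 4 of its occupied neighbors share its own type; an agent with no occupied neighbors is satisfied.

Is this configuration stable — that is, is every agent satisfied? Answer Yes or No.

(0,1)N 2/2 ✓
(0,2)N 2/2 ✓
(0,5)S 1/1 ✓
(1,2)N 3/4 ✓
(1,4)S 2/3 ✓
(2,0)S 3/3 ✓
(2,1)S 4/5 ✓
(2,3)N 2/4 ✓
(2,5)S 2/2 ✓
(3,0)S 4/4 ✓
(3,1)S 6/6 ✓
(3,2)S 3/5 ✓
(3,3)N 2/4 ✓
(3,5)S 1/3 ✓
(4,0)S 2/2 ✓
(4,2)S 2/3 ✓
(4,4)N 2/3 ✓
(4,5)N 1/2 ✓
All meet the threshold, so the configuration is stable.

Yes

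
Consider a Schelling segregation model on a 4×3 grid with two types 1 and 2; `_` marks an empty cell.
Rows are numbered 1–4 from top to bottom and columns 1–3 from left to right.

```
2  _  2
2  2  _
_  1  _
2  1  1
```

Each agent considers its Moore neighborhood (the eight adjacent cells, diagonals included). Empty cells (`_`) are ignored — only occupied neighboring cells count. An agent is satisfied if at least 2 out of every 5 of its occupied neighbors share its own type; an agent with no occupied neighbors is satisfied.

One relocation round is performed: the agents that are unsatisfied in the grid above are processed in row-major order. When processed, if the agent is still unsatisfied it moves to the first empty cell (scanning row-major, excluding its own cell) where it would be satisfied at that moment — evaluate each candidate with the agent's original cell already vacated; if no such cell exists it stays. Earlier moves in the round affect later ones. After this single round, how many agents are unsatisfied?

Initially unsatisfied (in order): (4,1).
  (4,1) → (1,2).
Resulting grid:
2 2 2
2 2 _
_ 1 _
_ 1 1
All satisfied now.

0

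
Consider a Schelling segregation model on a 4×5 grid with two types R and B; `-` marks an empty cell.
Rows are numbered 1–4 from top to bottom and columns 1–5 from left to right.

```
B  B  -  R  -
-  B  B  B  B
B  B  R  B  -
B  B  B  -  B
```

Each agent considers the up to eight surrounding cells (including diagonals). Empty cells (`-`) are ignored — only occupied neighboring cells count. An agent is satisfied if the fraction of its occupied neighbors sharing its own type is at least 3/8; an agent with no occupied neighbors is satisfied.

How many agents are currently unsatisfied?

(1,1)B 2/2 satisfied
(1,2)B 3/3 satisfied
(1,4)R 0/3 not
(2,2)B 5/6 satisfied
(2,3)B 5/7 satisfied
(2,4)B 3/5 satisfied
(2,5)B 2/3 satisfied
(3,1)B 4/4 satisfied
(3,2)B 6/7 satisfied
(3,3)R 0/7 not
(3,4)B 5/6 satisfied
(4,1)B 3/3 satisfied
(4,2)B 4/5 satisfied
(4,3)B 3/4 satisfied
(4,5)B 1/1 satisfied
Unsatisfied: (1,4), (3,3) — 2 in total.

2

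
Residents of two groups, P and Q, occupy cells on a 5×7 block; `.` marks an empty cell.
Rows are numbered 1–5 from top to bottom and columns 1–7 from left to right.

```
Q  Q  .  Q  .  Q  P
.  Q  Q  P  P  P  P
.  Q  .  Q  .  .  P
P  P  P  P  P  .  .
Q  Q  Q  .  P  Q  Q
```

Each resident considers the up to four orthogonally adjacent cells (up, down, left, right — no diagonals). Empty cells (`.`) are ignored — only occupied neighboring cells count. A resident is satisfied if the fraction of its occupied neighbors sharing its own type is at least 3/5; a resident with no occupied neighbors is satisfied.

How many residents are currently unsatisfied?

Row 1: (1,1)Q 1/1 ✓ · (1,2)Q 2/2 ✓ · (1,4)Q 0/1 ✗ · (1,6)Q 0/2 ✗ · (1,7)P 1/2 ✗
Row 2: (2,2)Q 3/3 ✓ · (2,3)Q 1/2 ✗ · (2,4)P 1/4 ✗ · (2,5)P 2/2 ✓ · (2,6)P 2/3 ✓ · (2,7)P 3/3 ✓
Row 3: (3,2)Q 1/2 ✗ · (3,4)Q 0/2 ✗ · (3,7)P 1/1 ✓
Row 4: (4,1)P 1/2 ✗ · (4,2)P 2/4 ✗ · (4,3)P 2/3 ✓ · (4,4)P 2/3 ✓ · (4,5)P 2/2 ✓
Row 5: (5,1)Q 1/2 ✗ · (5,2)Q 2/3 ✓ · (5,3)Q 1/2 ✗ · (5,5)P 1/2 ✗ · (5,6)Q 1/2 ✗ · (5,7)Q 1/1 ✓
Unsatisfied: (1,4), (1,6), (1,7), (2,3), (2,4), (3,2), (3,4), (4,1), (4,2), (5,1), (5,3), (5,5), (5,6) — 13 in total.

13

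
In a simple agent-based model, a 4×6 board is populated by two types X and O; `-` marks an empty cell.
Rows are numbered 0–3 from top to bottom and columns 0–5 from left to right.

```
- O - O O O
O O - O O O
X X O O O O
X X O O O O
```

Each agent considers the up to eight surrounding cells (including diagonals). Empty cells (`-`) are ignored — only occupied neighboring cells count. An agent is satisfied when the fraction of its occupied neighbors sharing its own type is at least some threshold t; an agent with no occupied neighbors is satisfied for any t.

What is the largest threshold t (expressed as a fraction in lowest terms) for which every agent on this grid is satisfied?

(0,1)O 2/2
(0,3)O 3/3
(0,4)O 5/5
(0,5)O 3/3
(1,0)O 2/4
(1,1)O 3/5
(1,3)O 6/6
(1,4)O 8/8
(1,5)O 5/5
(2,0)X 3/5
(2,1)X 3/7
(2,2)O 5/7
(2,3)O 7/7
(2,4)O 8/8
(2,5)O 5/5
(3,0)X 3/3
(3,1)X 3/5
(3,2)O 3/5
(3,3)O 5/5
(3,4)O 5/5
(3,5)O 3/3
The smallest same-type fraction is 3/7 at (2,1), which reduces to 3/7. Any threshold above that leaves this agent unsatisfied.

3/7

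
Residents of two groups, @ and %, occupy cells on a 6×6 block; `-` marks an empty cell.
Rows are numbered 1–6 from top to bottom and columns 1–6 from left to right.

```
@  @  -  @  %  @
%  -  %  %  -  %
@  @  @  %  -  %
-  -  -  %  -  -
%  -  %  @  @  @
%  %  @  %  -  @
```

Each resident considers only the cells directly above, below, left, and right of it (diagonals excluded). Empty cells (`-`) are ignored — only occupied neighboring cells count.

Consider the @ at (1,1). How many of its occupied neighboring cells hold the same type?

Occupied neighbors of (1,1): (2,1)=%, (1,2)=@.
Same type (@): 1 of 2.

1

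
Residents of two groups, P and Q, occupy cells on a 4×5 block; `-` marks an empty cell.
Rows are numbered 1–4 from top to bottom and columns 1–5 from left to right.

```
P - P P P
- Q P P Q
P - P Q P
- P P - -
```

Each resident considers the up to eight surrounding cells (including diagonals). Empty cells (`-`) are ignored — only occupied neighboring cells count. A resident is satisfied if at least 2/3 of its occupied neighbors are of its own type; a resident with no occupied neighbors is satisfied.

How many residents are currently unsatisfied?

6

(1,1)P 0/1 unhappy
(1,3)P 3/4 ok
(1,4)P 4/5 ok
(1,5)P 2/3 ok
(2,2)Q 0/5 unhappy
(2,3)P 4/6 ok
(2,4)P 6/8 ok
(2,5)Q 1/5 unhappy
(3,1)P 1/2 unhappy
(3,3)P 4/6 ok
(3,4)Q 1/6 unhappy
(3,5)P 1/3 unhappy
(4,2)P 3/3 ok
(4,3)P 2/3 ok
Unsatisfied: (1,1), (2,2), (2,5), (3,1), (3,4), (3,5) — 6 in total.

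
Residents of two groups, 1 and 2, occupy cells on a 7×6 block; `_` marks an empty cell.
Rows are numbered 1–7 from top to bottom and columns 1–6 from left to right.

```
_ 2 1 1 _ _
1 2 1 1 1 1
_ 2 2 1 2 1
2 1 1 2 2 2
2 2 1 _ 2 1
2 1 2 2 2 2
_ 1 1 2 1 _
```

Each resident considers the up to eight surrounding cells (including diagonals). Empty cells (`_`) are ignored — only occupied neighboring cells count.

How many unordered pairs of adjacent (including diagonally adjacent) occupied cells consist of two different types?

51

Scan each occupied cell's neighbors to the right and below (and the two forward diagonals) so each pair is counted once.
Row 1: 2(1,2)–1(1,3)≠ 2(1,2)–2(2,2)= 2(1,2)–1(2,3)≠ 2(1,2)–1(2,1)≠ 1(1,3)–1(1,4)= 1(1,3)–1(2,3)= 1(1,3)–1(2,4)= 1(1,3)–2(2,2)≠ 1(1,4)–1(2,4)= 1(1,4)–1(2,5)= 1(1,4)–1(2,3)=  → 4/11 unlike.
Row 2: 1(2,1)–2(2,2)≠ 1(2,1)–2(3,2)≠ 2(2,2)–1(2,3)≠ 2(2,2)–2(3,2)= 2(2,2)–2(3,3)= 1(2,3)–1(2,4)= 1(2,3)–2(3,3)≠ 1(2,3)–1(3,4)= 1(2,3)–2(3,2)≠ 1(2,4)–1(2,5)= 1(2,4)–1(3,4)= 1(2,4)–2(3,5)≠ 1(2,4)–2(3,3)≠ 1(2,5)–1(2,6)= 1(2,5)–2(3,5)≠ 1(2,5)–1(3,6)= 1(2,5)–1(3,4)= 1(2,6)–1(3,6)= 1(2,6)–2(3,5)≠  → 9/19 unlike.
Row 3: 2(3,2)–2(3,3)= 2(3,2)–1(4,2)≠ 2(3,2)–1(4,3)≠ 2(3,2)–2(4,1)= 2(3,3)–1(3,4)≠ 2(3,3)–1(4,3)≠ 2(3,3)–2(4,4)= 2(3,3)–1(4,2)≠ 1(3,4)–2(3,5)≠ 1(3,4)–2(4,4)≠ 1(3,4)–2(4,5)≠ 1(3,4)–1(4,3)= 2(3,5)–1(3,6)≠ 2(3,5)–2(4,5)= 2(3,5)–2(4,6)= 2(3,5)–2(4,4)= 1(3,6)–2(4,6)≠ 1(3,6)–2(4,5)≠  → 11/18 unlike.
Row 4: 2(4,1)–1(4,2)≠ 2(4,1)–2(5,1)= 2(4,1)–2(5,2)= 1(4,2)–1(4,3)= 1(4,2)–2(5,2)≠ 1(4,2)–1(5,3)= 1(4,2)–2(5,1)≠ 1(4,3)–2(4,4)≠ 1(4,3)–1(5,3)= 1(4,3)–2(5,2)≠ 2(4,4)–2(4,5)= 2(4,4)–2(5,5)= 2(4,4)–1(5,3)≠ 2(4,5)–2(4,6)= 2(4,5)–2(5,5)= 2(4,5)–1(5,6)≠ 2(4,6)–1(5,6)≠ 2(4,6)–2(5,5)=  → 8/18 unlike.
Row 5: 2(5,1)–2(5,2)= 2(5,1)–2(6,1)= 2(5,1)–1(6,2)≠ 2(5,2)–1(5,3)≠ 2(5,2)–1(6,2)≠ 2(5,2)–2(6,3)= 2(5,2)–2(6,1)= 1(5,3)–2(6,3)≠ 1(5,3)–2(6,4)≠ 1(5,3)–1(6,2)= 2(5,5)–1(5,6)≠ 2(5,5)–2(6,5)= 2(5,5)–2(6,6)= 2(5,5)–2(6,4)= 1(5,6)–2(6,6)≠ 1(5,6)–2(6,5)≠  → 8/16 unlike.
Row 6: 2(6,1)–1(6,2)≠ 2(6,1)–1(7,2)≠ 1(6,2)–2(6,3)≠ 1(6,2)–1(7,2)= 1(6,2)–1(7,3)= 2(6,3)–2(6,4)= 2(6,3)–1(7,3)≠ 2(6,3)–2(7,4)= 2(6,3)–1(7,2)≠ 2(6,4)–2(6,5)= 2(6,4)–2(7,4)= 2(6,4)–1(7,5)≠ 2(6,4)–1(7,3)≠ 2(6,5)–2(6,6)= 2(6,5)–1(7,5)≠ 2(6,5)–2(7,4)= 2(6,6)–1(7,5)≠  → 9/17 unlike.
Row 7: 1(7,2)–1(7,3)= 1(7,3)–2(7,4)≠ 2(7,4)–1(7,5)≠  → 2/3 unlike.
Total adjacent occupied pairs: 102; unlike-type pairs: 51.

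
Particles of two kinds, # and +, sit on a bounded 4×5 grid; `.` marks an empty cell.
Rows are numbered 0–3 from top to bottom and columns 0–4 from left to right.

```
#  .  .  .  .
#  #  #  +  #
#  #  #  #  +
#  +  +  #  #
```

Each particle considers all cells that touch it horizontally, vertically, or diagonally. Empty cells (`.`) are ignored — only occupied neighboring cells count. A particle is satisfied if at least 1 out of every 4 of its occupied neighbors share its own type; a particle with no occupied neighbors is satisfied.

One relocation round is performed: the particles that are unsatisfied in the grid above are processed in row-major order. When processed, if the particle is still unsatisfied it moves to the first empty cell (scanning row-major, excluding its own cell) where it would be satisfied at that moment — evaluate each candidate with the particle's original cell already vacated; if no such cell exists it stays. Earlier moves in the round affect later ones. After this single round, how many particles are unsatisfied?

0

Initially unsatisfied (in order): (1,3), (2,4), (3,1), (3,2).
  (1,3): no empty cell satisfies it; stays.
  (2,4) → (0,2).
  (3,1) → (0,3).
  (3,2) → (0,4).
Resulting grid:
# . + + +
# # # + #
# # # # .
# . . # #
All satisfied now.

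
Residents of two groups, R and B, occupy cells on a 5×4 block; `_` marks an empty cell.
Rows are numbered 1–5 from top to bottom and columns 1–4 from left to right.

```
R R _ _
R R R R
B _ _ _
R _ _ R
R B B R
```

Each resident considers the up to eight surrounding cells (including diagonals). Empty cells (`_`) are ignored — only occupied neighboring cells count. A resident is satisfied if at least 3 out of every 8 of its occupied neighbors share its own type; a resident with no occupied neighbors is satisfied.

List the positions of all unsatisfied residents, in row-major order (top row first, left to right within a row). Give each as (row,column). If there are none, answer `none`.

Row 1: (1,1)R 3/3 ok · (1,2)R 4/4 ok
Row 2: (2,1)R 3/4 ok · (2,2)R 4/5 ok · (2,3)R 3/3 ok · (2,4)R 1/1 ok
Row 3: (3,1)B 0/3 unhappy
Row 4: (4,1)R 1/3 unhappy · (4,4)R 1/2 ok
Row 5: (5,1)R 1/2 ok · (5,2)B 1/3 unhappy · (5,3)B 1/3 unhappy · (5,4)R 1/2 ok

(3,1), (4,1), (5,2), (5,3)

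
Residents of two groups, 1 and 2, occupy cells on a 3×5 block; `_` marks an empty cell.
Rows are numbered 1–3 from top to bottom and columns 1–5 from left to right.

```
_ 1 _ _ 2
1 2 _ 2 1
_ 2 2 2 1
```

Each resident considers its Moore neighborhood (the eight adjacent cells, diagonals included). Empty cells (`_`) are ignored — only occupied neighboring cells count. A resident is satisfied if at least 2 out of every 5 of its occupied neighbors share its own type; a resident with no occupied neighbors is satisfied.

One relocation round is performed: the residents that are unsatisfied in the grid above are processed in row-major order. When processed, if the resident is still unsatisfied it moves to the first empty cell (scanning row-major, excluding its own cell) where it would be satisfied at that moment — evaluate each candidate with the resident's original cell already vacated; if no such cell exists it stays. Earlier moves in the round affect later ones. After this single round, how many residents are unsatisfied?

1

Initially unsatisfied (in order): (2,1), (2,5), (3,5).
  (2,1) → (1,1).
  (2,5) → (2,1).
  (3,5): no empty cell satisfies it; stays.
Resulting grid:
1 1 _ _ 2
1 2 _ 2 _
_ 2 2 2 1
Unsatisfied now: (3,5).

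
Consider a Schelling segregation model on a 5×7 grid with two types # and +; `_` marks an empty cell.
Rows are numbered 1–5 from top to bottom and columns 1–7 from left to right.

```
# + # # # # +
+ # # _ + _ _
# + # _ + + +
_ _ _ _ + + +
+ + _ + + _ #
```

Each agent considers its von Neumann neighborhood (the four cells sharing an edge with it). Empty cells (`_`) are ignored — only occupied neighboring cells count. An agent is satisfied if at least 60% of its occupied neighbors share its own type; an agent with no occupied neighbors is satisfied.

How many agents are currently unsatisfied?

Row 1: (1,1)# 0/2 not · (1,2)+ 0/3 not · (1,3)# 2/3 satisfied · (1,4)# 2/2 satisfied · (1,5)# 2/3 satisfied · (1,6)# 1/2 not · (1,7)+ 0/1 not
Row 2: (2,1)+ 0/3 not · (2,2)# 1/4 not · (2,3)# 3/3 satisfied · (2,5)+ 1/2 not
Row 3: (3,1)# 0/2 not · (3,2)+ 0/3 not · (3,3)# 1/2 not · (3,5)+ 3/3 satisfied · (3,6)+ 3/3 satisfied · (3,7)+ 2/2 satisfied
Row 4: (4,5)+ 3/3 satisfied · (4,6)+ 3/3 satisfied · (4,7)+ 2/3 satisfied
Row 5: (5,1)+ 1/1 satisfied · (5,2)+ 1/1 satisfied · (5,4)+ 1/1 satisfied · (5,5)+ 2/2 satisfied · (5,7)# 0/1 not
Unsatisfied: (1,1), (1,2), (1,6), (1,7), (2,1), (2,2), (2,5), (3,1), (3,2), (3,3), (5,7) — 11 in total.

11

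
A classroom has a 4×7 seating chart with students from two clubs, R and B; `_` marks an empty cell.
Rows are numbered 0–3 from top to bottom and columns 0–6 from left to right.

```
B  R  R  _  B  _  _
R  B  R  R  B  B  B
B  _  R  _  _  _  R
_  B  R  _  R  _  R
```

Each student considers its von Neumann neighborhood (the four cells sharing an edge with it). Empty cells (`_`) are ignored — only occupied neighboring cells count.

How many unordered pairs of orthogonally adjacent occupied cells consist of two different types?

Scan each occupied cell's neighbors to the right and below so each pair is counted once.
From row 0: 3 unlike of 6 pairs (running 3/6).
From row 1: 5 unlike of 9 pairs (running 8/15).
From row 2: 0 unlike of 2 pairs (running 8/17).
From row 3: 1 unlike of 1 pairs (running 9/18).
Total adjacent occupied pairs: 18; unlike-type pairs: 9.

9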